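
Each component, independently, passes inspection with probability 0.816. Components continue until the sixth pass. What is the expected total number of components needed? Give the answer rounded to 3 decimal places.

7.353

Y = total components until the sixth success; negative binomial with r=6, p=0.816.
E[Y] = r / p = 6 / 0.816 = 7.35294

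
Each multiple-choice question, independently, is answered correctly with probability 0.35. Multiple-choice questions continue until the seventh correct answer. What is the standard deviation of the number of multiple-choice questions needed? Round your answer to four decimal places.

6.0945

Y = total multiple-choice questions until the seventh success; negative binomial with r=7, p=0.35.
SD(Y) = √[r(1−p)/p²] = √(37.142857) = 6.094494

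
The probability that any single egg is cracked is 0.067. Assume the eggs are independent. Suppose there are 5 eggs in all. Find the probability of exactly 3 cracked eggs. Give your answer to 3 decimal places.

0.003

X ~ Binomial(n=5, p=0.067).
P(X=3) = C(5,3) · p^3 · (1−p)^2
= 10 · 0.00030076 · 0.87049 = 0.00262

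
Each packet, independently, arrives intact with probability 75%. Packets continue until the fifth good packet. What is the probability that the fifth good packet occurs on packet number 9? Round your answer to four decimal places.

0.0649

Y = trial on which the fifth success occurs; negative binomial, r=5, p=0.75.
P(Y=9) = C(8,4) · p^5 · (1−p)^4
= 70 · 0.2373 · 0.0039062 = 0.064888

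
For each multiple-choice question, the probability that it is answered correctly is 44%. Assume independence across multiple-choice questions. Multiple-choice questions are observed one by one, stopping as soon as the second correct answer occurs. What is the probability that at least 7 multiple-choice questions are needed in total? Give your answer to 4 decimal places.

Needing more than 6 multiple-choice questions ⇔ fewer than 2 successes in the first 6. With X ~ Binomial(6, 0.44), P(Y > 6) = P(X ≤ 1).
  k=0: C(6,0)·0.44^0·0.56^6 = 0.030841
  k=1: C(6,1)·0.44^1·0.56^5 = 0.145393
P(X ≤ 1) = 0.176234

0.1762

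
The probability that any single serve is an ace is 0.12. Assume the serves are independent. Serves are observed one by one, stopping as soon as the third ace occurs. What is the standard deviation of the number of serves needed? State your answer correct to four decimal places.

Y = total serves until the third success; negative binomial with r=3, p=0.12.
SD(Y) = √[r(1−p)/p²] = √(183.333333) = 13.540064

13.5401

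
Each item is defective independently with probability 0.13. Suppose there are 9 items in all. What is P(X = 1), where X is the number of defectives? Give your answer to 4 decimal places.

0.3840

X ~ Binomial(n=9, p=0.13).
P(X=1) = C(9,1) · p^1 · (1−p)^8
= 9 · 0.13 · 0.32821 = 0.384008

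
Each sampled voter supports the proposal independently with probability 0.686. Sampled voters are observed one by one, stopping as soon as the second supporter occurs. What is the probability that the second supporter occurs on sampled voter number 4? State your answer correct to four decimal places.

0.1392

Y = trial on which the second success occurs; negative binomial, r=2, p=0.686.
P(Y=4) = C(3,1) · p^2 · (1−p)^2
= 3 · 0.4706 · 0.098596 = 0.139197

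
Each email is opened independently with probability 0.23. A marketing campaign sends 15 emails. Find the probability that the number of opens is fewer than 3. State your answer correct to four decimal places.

X ~ Binomial(15, 0.23); P(X ≤ 2) = Σ C(15,k) p^k (1−p)^(15−k) over k:
  k=0: C(15,0)·0.23^0·0.77^15 = 0.019832
  k=1: C(15,1)·0.23^1·0.77^14 = 0.088857
  k=2: C(15,2)·0.23^2·0.77^13 = 0.185791
Total = 0.294479

0.2945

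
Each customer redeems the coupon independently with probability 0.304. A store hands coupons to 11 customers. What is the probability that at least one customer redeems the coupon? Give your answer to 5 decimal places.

P(at least one) = 1 − P(none) = 1 − (1 − 0.304)^11
= 1 − 0.0185653 = 0.9814347

0.98143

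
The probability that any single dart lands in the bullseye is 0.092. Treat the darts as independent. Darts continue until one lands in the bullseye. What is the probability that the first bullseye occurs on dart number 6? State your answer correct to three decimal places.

Geometric (trials to first success), p = 0.092.
P(Y = 6) = (1−p)^5 · p = 0.6172 · 0.092 = 0.05678

0.057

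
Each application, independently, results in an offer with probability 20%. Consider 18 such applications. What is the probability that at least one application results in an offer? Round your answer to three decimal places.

P(at least one) = 1 − P(none) = 1 − (1 − 0.20)^18
= 1 − 0.01801 = 0.98199

0.982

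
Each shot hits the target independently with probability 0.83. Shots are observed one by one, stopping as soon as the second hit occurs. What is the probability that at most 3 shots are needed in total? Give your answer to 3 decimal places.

Finishing within 3 shots ⇔ at least 2 successes in the first 3. With X ~ Binomial(3, 0.83), P(Y ≤ 3) = 1 − P(X ≤ 1).
  k=0: C(3,0)·0.83^0·0.17^3 = 0.00491
  k=1: C(3,1)·0.83^1·0.17^2 = 0.07196
1 − 0.07687 = 0.92313

0.923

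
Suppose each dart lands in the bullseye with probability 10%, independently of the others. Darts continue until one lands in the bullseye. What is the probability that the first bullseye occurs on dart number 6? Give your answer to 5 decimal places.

0.05905

Geometric (trials to first success), p = 0.10.
P(Y = 6) = (1−p)^5 · p = 0.59049 · 0.10 = 0.0590490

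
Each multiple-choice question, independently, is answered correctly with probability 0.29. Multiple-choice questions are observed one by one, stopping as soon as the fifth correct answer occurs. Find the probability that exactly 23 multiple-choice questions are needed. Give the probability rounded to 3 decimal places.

Y = trial on which the fifth success occurs; negative binomial, r=5, p=0.29.
P(Y=23) = C(22,4) · p^5 · (1−p)^18
= 7315 · 0.0020511 · 0.0021021 = 0.03154

0.032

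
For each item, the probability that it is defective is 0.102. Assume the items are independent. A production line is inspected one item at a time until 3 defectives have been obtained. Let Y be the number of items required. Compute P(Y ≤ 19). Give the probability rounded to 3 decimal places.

0.305

Finishing within 19 items ⇔ at least 3 successes in the first 19. With X ~ Binomial(19, 0.102), P(Y ≤ 19) = 1 − P(X ≤ 2).
  k=0: C(19,0)·0.102^0·0.898^19 = 0.12949
  k=1: C(19,1)·0.102^1·0.898^18 = 0.27947
  k=2: C(19,2)·0.102^2·0.898^17 = 0.28569
1 − 0.69465 = 0.30535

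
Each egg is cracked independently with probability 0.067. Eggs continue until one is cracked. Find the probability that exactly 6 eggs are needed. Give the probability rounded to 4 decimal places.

0.0474

Geometric (trials to first success), p = 0.067.
P(Y = 6) = (1−p)^5 · p = 0.70698 · 0.067 = 0.047368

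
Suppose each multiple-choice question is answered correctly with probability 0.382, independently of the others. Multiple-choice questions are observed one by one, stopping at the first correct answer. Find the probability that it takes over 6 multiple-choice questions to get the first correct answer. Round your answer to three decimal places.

0.056

Y = number of multiple-choice questions to the first success; geometric, p = 0.382.
P(Y > 6) = P(first 6 all fail) = (1−p)^6 = 0.05571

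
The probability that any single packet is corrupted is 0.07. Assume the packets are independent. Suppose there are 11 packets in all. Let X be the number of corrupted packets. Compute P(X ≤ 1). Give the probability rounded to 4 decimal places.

X ~ Binomial(11, 0.07); P(X ≤ 1) = Σ C(11,k) p^k (1−p)^(11−k) over k:
  k=0: C(11,0)·0.07^0·0.93^11 = 0.450104
  k=1: C(11,1)·0.07^1·0.93^10 = 0.372666
Total = 0.822770

0.8228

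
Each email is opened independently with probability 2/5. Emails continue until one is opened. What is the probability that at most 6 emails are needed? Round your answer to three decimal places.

0.953

Y = number of emails to the first success; geometric, p = 0.40.
P(Y ≤ 6) = 1 − (1−p)^6 = 1 − 0.04666 = 0.95334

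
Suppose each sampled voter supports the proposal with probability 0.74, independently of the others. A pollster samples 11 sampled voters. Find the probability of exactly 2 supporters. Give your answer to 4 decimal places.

0.0002

X ~ Binomial(n=11, p=0.74).
P(X=2) = C(11,2) · p^2 · (1−p)^9
= 55 · 0.5476 · 5.4295e-06 = 0.000164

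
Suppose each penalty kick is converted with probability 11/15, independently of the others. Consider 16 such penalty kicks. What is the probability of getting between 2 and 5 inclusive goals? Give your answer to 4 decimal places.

X ~ Binomial(16, 0.733333); P(2 ≤ X ≤ 5) = Σ C(16,k) p^k (1−p)^(16−k) over k:
  k=2: C(16,2)·0.733333^2·0.266667^14 = 0.000001
  k=3: C(16,3)·0.733333^3·0.266667^13 = 0.000008
  k=4: C(16,4)·0.733333^4·0.266667^12 = 0.000068
  k=5: C(16,5)·0.733333^5·0.266667^11 = 0.000449
Total = 0.000525

0.0005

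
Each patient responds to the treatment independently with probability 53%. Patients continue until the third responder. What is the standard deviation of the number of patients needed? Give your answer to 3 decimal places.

Y = total patients until the third success; negative binomial with r=3, p=0.53.
SD(Y) = √[r(1−p)/p²] = √(5.01958) = 2.24044

2.240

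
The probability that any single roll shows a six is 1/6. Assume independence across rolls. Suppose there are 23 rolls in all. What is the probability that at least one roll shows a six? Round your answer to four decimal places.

0.9849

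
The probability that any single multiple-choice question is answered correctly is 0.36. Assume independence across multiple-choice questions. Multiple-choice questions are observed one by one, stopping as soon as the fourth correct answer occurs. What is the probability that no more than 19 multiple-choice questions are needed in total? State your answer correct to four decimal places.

0.9505

Finishing within 19 multiple-choice questions ⇔ at least 4 successes in the first 19. With X ~ Binomial(19, 0.36), P(Y ≤ 19) = 1 − P(X ≤ 3).
  k=0: C(19,0)·0.36^0·0.64^19 = 0.000208
  k=1: C(19,1)·0.36^1·0.64^18 = 0.002220
  k=2: C(19,2)·0.36^2·0.64^17 = 0.011237
  k=3: C(19,3)·0.36^3·0.64^16 = 0.035819
1 − 0.049483 = 0.950517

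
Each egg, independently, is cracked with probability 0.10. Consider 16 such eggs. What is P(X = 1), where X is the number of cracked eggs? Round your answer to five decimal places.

0.32943

X ~ Binomial(n=16, p=0.10).
P(X=1) = C(16,1) · p^1 · (1−p)^15
= 16 · 0.1 · 0.20589 = 0.3294258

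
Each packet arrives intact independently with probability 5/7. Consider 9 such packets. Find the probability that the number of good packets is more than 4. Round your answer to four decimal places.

0.9177

X ~ Binomial(9, 0.714286); P(X ≥ 5) = Σ C(9,k) p^k (1−p)^(9−k) over k:
  k=5: C(9,5)·0.714286^5·0.285714^4 = 0.156120
  k=6: C(9,6)·0.714286^6·0.285714^3 = 0.260200
  k=7: C(9,7)·0.714286^7·0.285714^2 = 0.278785
  k=8: C(9,8)·0.714286^8·0.285714^1 = 0.174241
  k=9: C(9,9)·0.714286^9·0.285714^0 = 0.048400
Total = 0.917746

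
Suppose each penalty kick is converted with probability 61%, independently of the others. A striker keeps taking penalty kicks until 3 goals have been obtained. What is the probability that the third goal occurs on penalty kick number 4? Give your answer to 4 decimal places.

0.2656

Y = trial on which the third success occurs; negative binomial, r=3, p=0.61.
P(Y=4) = C(3,2) · p^3 · (1−p)^1
= 3 · 0.22698 · 0.39 = 0.265568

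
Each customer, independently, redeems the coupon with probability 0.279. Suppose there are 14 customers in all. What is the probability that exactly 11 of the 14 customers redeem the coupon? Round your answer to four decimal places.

0.0001

X ~ Binomial(n=14, p=0.279).
P(X=11) = C(14,11) · p^11 · (1−p)^3
= 364 · 7.9734e-07 · 0.37481 = 0.000109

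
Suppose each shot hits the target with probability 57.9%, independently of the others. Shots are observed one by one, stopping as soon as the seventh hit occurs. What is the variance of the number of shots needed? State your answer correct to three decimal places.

Y = total shots until the seventh success; negative binomial with r=7, p=0.579.
Var(Y) = r(1−p)/p² = 7·0.421 / 0.579² = 8.79069

8.791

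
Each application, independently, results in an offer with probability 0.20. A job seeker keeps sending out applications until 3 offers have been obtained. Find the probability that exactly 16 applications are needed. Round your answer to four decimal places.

Y = trial on which the third success occurs; negative binomial, r=3, p=0.20.
P(Y=16) = C(15,2) · p^3 · (1−p)^13
= 105 · 0.008 · 0.054976 = 0.046179

0.0462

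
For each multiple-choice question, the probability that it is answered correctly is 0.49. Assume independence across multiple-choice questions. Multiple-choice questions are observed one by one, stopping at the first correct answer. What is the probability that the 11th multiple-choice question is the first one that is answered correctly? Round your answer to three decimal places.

Geometric (trials to first success), p = 0.49.
P(Y = 11) = (1−p)^10 · p = 0.0011904 · 0.49 = 0.00058

0.001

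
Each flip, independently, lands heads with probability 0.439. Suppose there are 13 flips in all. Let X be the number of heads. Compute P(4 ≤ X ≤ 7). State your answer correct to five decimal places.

X ~ Binomial(13, 0.439); P(4 ≤ X ≤ 7) = Σ C(13,k) p^k (1−p)^(13−k) over k:
  k=4: C(13,4)·0.439^4·0.561^9 = 0.1461605
  k=5: C(13,5)·0.439^5·0.561^8 = 0.2058752
  k=6: C(13,6)·0.439^6·0.561^7 = 0.2148050
  k=7: C(13,7)·0.439^7·0.561^6 = 0.1680916
Total = 0.7349323

0.73493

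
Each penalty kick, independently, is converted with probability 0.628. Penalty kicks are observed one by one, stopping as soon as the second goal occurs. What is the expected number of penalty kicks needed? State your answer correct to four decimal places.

3.1847

Y = total penalty kicks until the second success; negative binomial with r=2, p=0.628.
E[Y] = r / p = 2 / 0.628 = 3.184713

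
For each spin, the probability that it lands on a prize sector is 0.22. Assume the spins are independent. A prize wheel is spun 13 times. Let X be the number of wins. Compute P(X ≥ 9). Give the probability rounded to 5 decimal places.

0.00036

X ~ Binomial(13, 0.22); P(X ≥ 9) = Σ C(13,k) p^k (1−p)^(13−k) over k:
  k=9: C(13,9)·0.22^9·0.78^4 = 0.0003195
  k=10: C(13,10)·0.22^10·0.78^3 = 0.0000360
  k=11: C(13,11)·0.22^11·0.78^2 = 0.0000028
  k=12: C(13,12)·0.22^12·0.78^1 = 0.0000001
  k=13: C(13,13)·0.22^13·0.78^0 = 0.0000000
Total = 0.0003585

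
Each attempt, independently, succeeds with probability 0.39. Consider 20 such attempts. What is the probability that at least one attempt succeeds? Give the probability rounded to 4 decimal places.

0.9999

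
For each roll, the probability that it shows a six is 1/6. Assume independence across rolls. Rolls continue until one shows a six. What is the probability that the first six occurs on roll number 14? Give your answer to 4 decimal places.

0.0156

Geometric (trials to first success), p = 0.166667.
P(Y = 14) = (1−p)^13 · p = 0.093464 · 0.166667 = 0.015577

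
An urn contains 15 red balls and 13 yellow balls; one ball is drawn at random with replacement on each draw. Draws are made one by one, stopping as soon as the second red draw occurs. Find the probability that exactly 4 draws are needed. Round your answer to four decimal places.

0.1856

Y = trial on which the second success occurs; negative binomial, r=2, p=0.535714.
P(Y=4) = C(3,1) · p^2 · (1−p)^2
= 3 · 0.28699 · 0.21556 = 0.185592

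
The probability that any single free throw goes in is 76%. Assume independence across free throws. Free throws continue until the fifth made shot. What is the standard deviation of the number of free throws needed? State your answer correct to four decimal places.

1.4414

Y = total free throws until the fifth success; negative binomial with r=5, p=0.76.
SD(Y) = √[r(1−p)/p²] = √(2.077562) = 1.441375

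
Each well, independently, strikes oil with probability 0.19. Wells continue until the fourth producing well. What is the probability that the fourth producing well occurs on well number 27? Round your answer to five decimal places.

Y = trial on which the fourth success occurs; negative binomial, r=4, p=0.19.
P(Y=27) = C(26,3) · p^4 · (1−p)^23
= 2600 · 0.0013032 · 0.0078552 = 0.0266160

0.02662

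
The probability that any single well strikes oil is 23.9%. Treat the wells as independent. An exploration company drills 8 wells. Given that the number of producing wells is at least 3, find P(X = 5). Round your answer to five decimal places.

0.06540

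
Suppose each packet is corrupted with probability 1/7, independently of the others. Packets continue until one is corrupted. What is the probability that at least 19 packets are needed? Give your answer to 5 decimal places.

0.06237

Y = number of packets to the first success; geometric, p = 0.142857.
P(Y > 18) = P(first 18 all fail) = (1−p)^18 = 0.0623674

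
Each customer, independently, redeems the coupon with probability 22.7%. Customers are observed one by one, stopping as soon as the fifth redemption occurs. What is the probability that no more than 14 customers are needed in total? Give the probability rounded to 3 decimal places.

Finishing within 14 customers ⇔ at least 5 successes in the first 14. With X ~ Binomial(14, 0.227), P(Y ≤ 14) = 1 − P(X ≤ 4).
  k=0: C(14,0)·0.227^0·0.773^14 = 0.02720
  k=1: C(14,1)·0.227^1·0.773^13 = 0.11181
  k=2: C(14,2)·0.227^2·0.773^12 = 0.21343
  k=3: C(14,3)·0.227^3·0.773^11 = 0.25070
  k=4: C(14,4)·0.227^4·0.773^10 = 0.20246
1 − 0.80559 = 0.19441

0.194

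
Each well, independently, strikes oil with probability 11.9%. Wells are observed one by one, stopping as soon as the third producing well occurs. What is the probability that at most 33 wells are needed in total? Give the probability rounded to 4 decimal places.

0.7694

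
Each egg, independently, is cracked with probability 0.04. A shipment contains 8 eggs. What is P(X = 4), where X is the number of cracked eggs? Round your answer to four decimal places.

X ~ Binomial(n=8, p=0.04).
P(X=4) = C(8,4) · p^4 · (1−p)^4
= 70 · 2.56e-06 · 0.84935 = 0.000152

0.0002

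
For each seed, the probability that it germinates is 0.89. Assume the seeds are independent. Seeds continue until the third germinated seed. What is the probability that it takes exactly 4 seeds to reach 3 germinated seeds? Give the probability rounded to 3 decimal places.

Y = trial on which the third success occurs; negative binomial, r=3, p=0.89.
P(Y=4) = C(3,2) · p^3 · (1−p)^1
= 3 · 0.70497 · 0.11 = 0.23264

0.233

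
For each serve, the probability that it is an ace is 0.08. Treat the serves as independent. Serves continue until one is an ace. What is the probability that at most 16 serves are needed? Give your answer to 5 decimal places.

Y = number of serves to the first success; geometric, p = 0.08.
P(Y ≤ 16) = 1 − (1−p)^16 = 1 − 0.2633936 = 0.7366064

0.73661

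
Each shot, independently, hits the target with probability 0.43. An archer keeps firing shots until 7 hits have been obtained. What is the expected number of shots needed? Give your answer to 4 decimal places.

Y = total shots until the seventh success; negative binomial with r=7, p=0.43.
E[Y] = r / p = 7 / 0.43 = 16.279070

16.2791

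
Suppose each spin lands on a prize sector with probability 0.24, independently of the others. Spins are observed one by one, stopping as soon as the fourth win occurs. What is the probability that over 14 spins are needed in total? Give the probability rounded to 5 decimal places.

Needing more than 14 spins ⇔ fewer than 4 successes in the first 14. With X ~ Binomial(14, 0.24), P(Y > 14) = P(X ≤ 3).
  k=0: C(14,0)·0.24^0·0.76^14 = 0.0214482
  k=1: C(14,1)·0.24^1·0.76^13 = 0.0948235
  k=2: C(14,2)·0.24^2·0.76^12 = 0.1946377
  k=3: C(14,3)·0.24^3·0.76^11 = 0.2458582
P(X ≤ 3) = 0.5567675

0.55677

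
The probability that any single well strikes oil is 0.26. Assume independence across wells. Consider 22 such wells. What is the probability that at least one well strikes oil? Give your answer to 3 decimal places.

P(at least one) = 1 − P(none) = 1 − (1 − 0.26)^22
= 1 − 0.00133 = 0.99867

0.999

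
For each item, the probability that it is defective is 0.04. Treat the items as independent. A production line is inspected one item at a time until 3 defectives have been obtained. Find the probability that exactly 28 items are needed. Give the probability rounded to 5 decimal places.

0.00810

Y = trial on which the third success occurs; negative binomial, r=3, p=0.04.
P(Y=28) = C(27,2) · p^3 · (1−p)^25
= 351 · 6.4e-05 · 0.3604 = 0.0080960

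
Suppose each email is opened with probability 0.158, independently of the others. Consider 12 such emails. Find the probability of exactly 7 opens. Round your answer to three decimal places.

0.001

X ~ Binomial(n=12, p=0.158).
P(X=7) = C(12,7) · p^7 · (1−p)^5
= 792 · 2.4581e-06 · 0.42321 = 0.00082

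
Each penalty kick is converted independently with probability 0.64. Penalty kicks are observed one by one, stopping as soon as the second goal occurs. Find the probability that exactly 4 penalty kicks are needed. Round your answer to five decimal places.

0.15925

Y = trial on which the second success occurs; negative binomial, r=2, p=0.64.
P(Y=4) = C(3,1) · p^2 · (1−p)^2
= 3 · 0.4096 · 0.1296 = 0.1592525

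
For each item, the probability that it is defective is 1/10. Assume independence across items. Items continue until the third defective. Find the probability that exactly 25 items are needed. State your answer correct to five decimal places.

Y = trial on which the third success occurs; negative binomial, r=3, p=0.10.
P(Y=25) = C(24,2) · p^3 · (1−p)^22
= 276 · 0.001 · 0.098477 = 0.0271797

0.02718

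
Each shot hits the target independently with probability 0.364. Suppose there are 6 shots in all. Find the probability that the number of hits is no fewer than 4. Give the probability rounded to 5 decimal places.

X ~ Binomial(6, 0.364); P(X ≥ 4) = Σ C(6,k) p^k (1−p)^(6−k) over k:
  k=4: C(6,4)·0.364^4·0.636^2 = 0.1065151
  k=5: C(6,5)·0.364^5·0.636^1 = 0.0243846
  k=6: C(6,6)·0.364^6·0.636^0 = 0.0023260
Total = 0.1332256

0.13323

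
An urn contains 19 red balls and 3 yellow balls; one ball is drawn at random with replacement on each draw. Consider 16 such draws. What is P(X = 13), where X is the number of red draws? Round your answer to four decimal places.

0.2111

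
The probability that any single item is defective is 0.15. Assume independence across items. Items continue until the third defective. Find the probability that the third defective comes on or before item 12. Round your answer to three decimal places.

0.264

Finishing within 12 items ⇔ at least 3 successes in the first 12. With X ~ Binomial(12, 0.15), P(Y ≤ 12) = 1 − P(X ≤ 2).
  k=0: C(12,0)·0.15^0·0.85^12 = 0.14224
  k=1: C(12,1)·0.15^1·0.85^11 = 0.30122
  k=2: C(12,2)·0.15^2·0.85^10 = 0.29236
1 − 0.73582 = 0.26418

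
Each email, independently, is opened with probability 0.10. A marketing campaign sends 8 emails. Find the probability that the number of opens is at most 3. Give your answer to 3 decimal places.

0.995

X ~ Binomial(8, 0.10); P(X ≤ 3) = Σ C(8,k) p^k (1−p)^(8−k) over k:
  k=0: C(8,0)·0.10^0·0.90^8 = 0.43047
  k=1: C(8,1)·0.10^1·0.90^7 = 0.38264
  k=2: C(8,2)·0.10^2·0.90^6 = 0.14880
  k=3: C(8,3)·0.10^3·0.90^5 = 0.03307
Total = 0.99498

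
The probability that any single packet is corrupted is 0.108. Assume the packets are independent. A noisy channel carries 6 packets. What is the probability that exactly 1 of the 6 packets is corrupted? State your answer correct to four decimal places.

X ~ Binomial(n=6, p=0.108).
P(X=1) = C(6,1) · p^1 · (1−p)^5
= 6 · 0.108 · 0.56471 = 0.365931

0.3659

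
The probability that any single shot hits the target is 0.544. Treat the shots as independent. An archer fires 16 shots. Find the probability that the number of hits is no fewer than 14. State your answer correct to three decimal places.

X ~ Binomial(16, 0.544); P(X ≥ 14) = Σ C(16,k) p^k (1−p)^(16−k) over k:
  k=14: C(16,14)·0.544^14·0.456^2 = 0.00496
  k=15: C(16,15)·0.544^15·0.456^1 = 0.00079
  k=16: C(16,16)·0.544^16·0.456^0 = 0.00006
Total = 0.00581

0.006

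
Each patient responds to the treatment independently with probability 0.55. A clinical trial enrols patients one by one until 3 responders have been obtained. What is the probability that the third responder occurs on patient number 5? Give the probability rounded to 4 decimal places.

0.2021

Y = trial on which the third success occurs; negative binomial, r=3, p=0.55.
P(Y=5) = C(4,2) · p^3 · (1−p)^2
= 6 · 0.16637 · 0.2025 = 0.202146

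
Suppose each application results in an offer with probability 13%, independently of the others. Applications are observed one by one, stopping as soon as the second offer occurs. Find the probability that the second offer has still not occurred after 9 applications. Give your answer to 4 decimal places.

Needing more than 9 applications ⇔ fewer than 2 successes in the first 9. With X ~ Binomial(9, 0.13), P(Y > 9) = P(X ≤ 1).
  k=0: C(9,0)·0.13^0·0.87^9 = 0.285544
  k=1: C(9,1)·0.13^1·0.87^8 = 0.384008
P(X ≤ 1) = 0.669552

0.6696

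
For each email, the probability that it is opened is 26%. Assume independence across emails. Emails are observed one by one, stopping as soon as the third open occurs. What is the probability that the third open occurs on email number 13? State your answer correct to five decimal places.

0.05712

Y = trial on which the third success occurs; negative binomial, r=3, p=0.26.
P(Y=13) = C(12,2) · p^3 · (1−p)^10
= 66 · 0.017576 · 0.04924 = 0.0571191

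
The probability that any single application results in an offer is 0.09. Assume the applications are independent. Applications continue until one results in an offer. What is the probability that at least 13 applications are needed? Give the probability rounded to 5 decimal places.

Y = number of applications to the first success; geometric, p = 0.09.
P(Y > 12) = P(first 12 all fail) = (1−p)^12 = 0.3224755

0.32248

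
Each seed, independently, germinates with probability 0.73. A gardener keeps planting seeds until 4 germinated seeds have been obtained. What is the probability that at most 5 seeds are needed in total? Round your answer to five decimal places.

0.59068

Finishing within 5 seeds ⇔ at least 4 successes in the first 5. With X ~ Binomial(5, 0.73), P(Y ≤ 5) = 1 − P(X ≤ 3).
  k=0: C(5,0)·0.73^0·0.27^5 = 0.0014349
  k=1: C(5,1)·0.73^1·0.27^4 = 0.0193976
  k=2: C(5,2)·0.73^2·0.27^3 = 0.1048907
  k=3: C(5,3)·0.73^3·0.27^2 = 0.2835934
1 − 0.4093166 = 0.5906834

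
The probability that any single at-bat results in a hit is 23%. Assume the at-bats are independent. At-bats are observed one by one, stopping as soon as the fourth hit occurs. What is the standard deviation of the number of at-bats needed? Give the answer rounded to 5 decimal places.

Y = total at-bats until the fourth success; negative binomial with r=4, p=0.23.
SD(Y) = √[r(1−p)/p²] = √(58.2230624) = 7.6304038

7.63040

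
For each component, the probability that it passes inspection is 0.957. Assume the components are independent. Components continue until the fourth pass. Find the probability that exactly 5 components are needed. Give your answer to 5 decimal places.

0.14427

Y = trial on which the fourth success occurs; negative binomial, r=4, p=0.957.
P(Y=5) = C(4,3) · p^4 · (1−p)^1
= 4 · 0.83878 · 0.043 = 0.1442701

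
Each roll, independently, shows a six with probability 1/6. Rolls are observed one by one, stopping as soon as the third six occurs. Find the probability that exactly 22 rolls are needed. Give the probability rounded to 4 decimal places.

0.0304

Y = trial on which the third success occurs; negative binomial, r=3, p=0.166667.
P(Y=22) = C(21,2) · p^3 · (1−p)^19
= 210 · 0.0046296 · 0.031301 = 0.030431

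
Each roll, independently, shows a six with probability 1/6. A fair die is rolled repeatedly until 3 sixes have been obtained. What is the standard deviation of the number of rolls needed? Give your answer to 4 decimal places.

9.4868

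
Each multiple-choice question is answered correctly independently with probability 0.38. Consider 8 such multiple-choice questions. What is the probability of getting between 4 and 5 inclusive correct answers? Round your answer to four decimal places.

X ~ Binomial(8, 0.38); P(4 ≤ X ≤ 5) = Σ C(8,k) p^k (1−p)^(8−k) over k:
  k=4: C(8,4)·0.38^4·0.62^4 = 0.215675
  k=5: C(8,5)·0.38^5·0.62^3 = 0.105750
Total = 0.321425

0.3214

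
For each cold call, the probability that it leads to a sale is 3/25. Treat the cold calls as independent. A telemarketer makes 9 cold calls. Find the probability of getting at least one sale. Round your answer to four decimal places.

0.6835

P(at least one) = 1 − P(none) = 1 − (1 − 0.12)^9
= 1 − 0.316478 = 0.683522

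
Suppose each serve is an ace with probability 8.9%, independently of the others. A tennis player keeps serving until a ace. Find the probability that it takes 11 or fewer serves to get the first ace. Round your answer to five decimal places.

Y = number of serves to the first success; geometric, p = 0.089.
P(Y ≤ 11) = 1 − (1−p)^11 = 1 − 0.3586759 = 0.6413241

0.64132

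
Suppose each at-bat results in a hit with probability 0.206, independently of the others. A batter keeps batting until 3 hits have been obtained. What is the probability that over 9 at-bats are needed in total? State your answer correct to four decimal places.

0.7222

Needing more than 9 at-bats ⇔ fewer than 3 successes in the first 9. With X ~ Binomial(9, 0.206), P(Y > 9) = P(X ≤ 2).
  k=0: C(9,0)·0.206^0·0.794^9 = 0.125425
  k=1: C(9,1)·0.206^1·0.794^8 = 0.292869
  k=2: C(9,2)·0.206^2·0.794^7 = 0.303935
P(X ≤ 2) = 0.722229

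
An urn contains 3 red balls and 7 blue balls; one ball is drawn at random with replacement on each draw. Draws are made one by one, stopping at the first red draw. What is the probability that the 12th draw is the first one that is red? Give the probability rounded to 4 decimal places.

0.0059

Geometric (trials to first success), p = 0.30.
P(Y = 12) = (1−p)^11 · p = 0.019773 · 0.30 = 0.005932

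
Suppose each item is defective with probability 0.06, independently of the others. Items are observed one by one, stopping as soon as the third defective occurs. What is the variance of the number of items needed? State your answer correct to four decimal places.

783.3333

Y = total items until the third success; negative binomial with r=3, p=0.06.
Var(Y) = r(1−p)/p² = 3·0.94 / 0.06² = 783.333333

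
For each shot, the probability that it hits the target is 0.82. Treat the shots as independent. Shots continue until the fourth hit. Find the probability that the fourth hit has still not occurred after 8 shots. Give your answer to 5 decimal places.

Needing more than 8 shots ⇔ fewer than 4 successes in the first 8. With X ~ Binomial(8, 0.82), P(Y > 8) = P(X ≤ 3).
  k=0: C(8,0)·0.82^0·0.18^8 = 0.0000011
  k=1: C(8,1)·0.82^1·0.18^7 = 0.0000402
  k=2: C(8,2)·0.82^2·0.18^6 = 0.0006404
  k=3: C(8,3)·0.82^3·0.18^5 = 0.0058343
P(X ≤ 3) = 0.0065160

0.00652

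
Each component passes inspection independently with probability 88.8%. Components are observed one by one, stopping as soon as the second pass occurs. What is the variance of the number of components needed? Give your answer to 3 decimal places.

Y = total components until the second success; negative binomial with r=2, p=0.888.
Var(Y) = r(1−p)/p² = 2·0.112 / 0.888² = 0.28407

0.284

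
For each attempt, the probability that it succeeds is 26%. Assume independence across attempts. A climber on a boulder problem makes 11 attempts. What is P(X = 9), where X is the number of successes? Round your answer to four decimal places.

X ~ Binomial(n=11, p=0.26).
P(X=9) = C(11,9) · p^9 · (1−p)^2
= 55 · 5.4295e-06 · 0.5476 = 0.000164

0.0002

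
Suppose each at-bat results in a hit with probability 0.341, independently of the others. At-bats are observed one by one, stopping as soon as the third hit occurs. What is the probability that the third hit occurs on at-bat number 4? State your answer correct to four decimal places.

0.0784

Y = trial on which the third success occurs; negative binomial, r=3, p=0.341.
P(Y=4) = C(3,2) · p^3 · (1−p)^1
= 3 · 0.039652 · 0.659 = 0.078392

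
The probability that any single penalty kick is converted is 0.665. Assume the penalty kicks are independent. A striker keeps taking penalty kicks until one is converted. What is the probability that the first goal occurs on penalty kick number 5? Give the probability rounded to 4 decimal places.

Geometric (trials to first success), p = 0.665.
P(Y = 5) = (1−p)^4 · p = 0.012594 · 0.665 = 0.008375

0.0084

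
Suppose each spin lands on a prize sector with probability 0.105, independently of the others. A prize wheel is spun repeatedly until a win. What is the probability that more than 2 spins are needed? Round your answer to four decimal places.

0.8010

Y = number of spins to the first success; geometric, p = 0.105.
P(Y > 2) = P(first 2 all fail) = (1−p)^2 = 0.801025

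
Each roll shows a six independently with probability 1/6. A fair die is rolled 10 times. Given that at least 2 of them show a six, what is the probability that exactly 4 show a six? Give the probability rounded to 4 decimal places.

0.1053

X ~ Binomial(10, 0.166667). Want P(X=4 | X≥2) = P(X=4) / P(X≥2).
P(X=4) = C(10,4)·0.166667^4·0.833333^6 = 0.054266
P(X≥2) = 1 − 0.161506 − 0.323011 = 0.515483
Ratio = 0.054266 / 0.515483 = 0.105272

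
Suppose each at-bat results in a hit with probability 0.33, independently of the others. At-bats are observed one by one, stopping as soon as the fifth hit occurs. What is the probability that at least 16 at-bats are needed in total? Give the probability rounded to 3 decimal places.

0.415

Needing more than 15 at-bats ⇔ fewer than 5 successes in the first 15. With X ~ Binomial(15, 0.33), P(Y > 15) = P(X ≤ 4).
  k=0: C(15,0)·0.33^0·0.67^15 = 0.00246
  k=1: C(15,1)·0.33^1·0.67^14 = 0.01818
  k=2: C(15,2)·0.33^2·0.67^13 = 0.06269
  k=3: C(15,3)·0.33^3·0.67^12 = 0.13380
  k=4: C(15,4)·0.33^4·0.67^11 = 0.19770
P(X ≤ 4) = 0.41483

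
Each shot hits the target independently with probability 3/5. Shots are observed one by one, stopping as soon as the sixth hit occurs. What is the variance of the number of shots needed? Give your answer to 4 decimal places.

Y = total shots until the sixth success; negative binomial with r=6, p=0.60.
Var(Y) = r(1−p)/p² = 6·0.40 / 0.60² = 6.666667

6.6667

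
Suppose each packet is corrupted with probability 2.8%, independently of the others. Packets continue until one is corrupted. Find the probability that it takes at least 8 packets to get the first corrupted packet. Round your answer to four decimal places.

Y = number of packets to the first success; geometric, p = 0.028.
P(Y > 7) = P(first 7 all fail) = (1−p)^7 = 0.819717

0.8197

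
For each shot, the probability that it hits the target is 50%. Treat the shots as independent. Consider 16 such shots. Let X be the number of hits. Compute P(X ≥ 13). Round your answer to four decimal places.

X ~ Binomial(16, 0.50); P(X ≥ 13) = Σ C(16,k) p^k (1−p)^(16−k) over k:
  k=13: C(16,13)·0.50^13·0.50^3 = 0.008545
  k=14: C(16,14)·0.50^14·0.50^2 = 0.001831
  k=15: C(16,15)·0.50^15·0.50^1 = 0.000244
  k=16: C(16,16)·0.50^16·0.50^0 = 0.000015
Total = 0.010635

0.0106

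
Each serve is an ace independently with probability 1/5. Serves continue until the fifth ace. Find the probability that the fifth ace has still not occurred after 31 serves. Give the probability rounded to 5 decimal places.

Needing more than 31 serves ⇔ fewer than 5 successes in the first 31. With X ~ Binomial(31, 0.20), P(Y > 31) = P(X ≤ 4).
  k=0: C(31,0)·0.20^0·0.80^31 = 0.0009904
  k=1: C(31,1)·0.20^1·0.80^30 = 0.0076752
  k=2: C(31,2)·0.20^2·0.80^29 = 0.0287821
  k=3: C(31,3)·0.20^3·0.80^28 = 0.0695568
  k=4: C(31,4)·0.20^4·0.80^27 = 0.1217243
P(X ≤ 4) = 0.2287288

0.22873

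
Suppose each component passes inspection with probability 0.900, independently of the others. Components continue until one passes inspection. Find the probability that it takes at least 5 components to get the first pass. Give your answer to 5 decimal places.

Y = number of components to the first success; geometric, p = 0.90.
P(Y > 4) = P(first 4 all fail) = (1−p)^4 = 0.0001000

0.00010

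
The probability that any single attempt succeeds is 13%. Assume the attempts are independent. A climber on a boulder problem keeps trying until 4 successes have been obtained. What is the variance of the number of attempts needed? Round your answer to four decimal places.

205.9172

Y = total attempts until the fourth success; negative binomial with r=4, p=0.13.
Var(Y) = r(1−p)/p² = 4·0.87 / 0.13² = 205.917160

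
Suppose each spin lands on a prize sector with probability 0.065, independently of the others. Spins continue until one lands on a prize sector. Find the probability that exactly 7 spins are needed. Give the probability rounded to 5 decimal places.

0.04343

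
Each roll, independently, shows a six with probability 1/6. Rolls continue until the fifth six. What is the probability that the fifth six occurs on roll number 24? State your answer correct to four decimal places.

Y = trial on which the fifth success occurs; negative binomial, r=5, p=0.166667.
P(Y=24) = C(23,4) · p^5 · (1−p)^19
= 8855 · 0.0001286 · 0.031301 = 0.035644

0.0356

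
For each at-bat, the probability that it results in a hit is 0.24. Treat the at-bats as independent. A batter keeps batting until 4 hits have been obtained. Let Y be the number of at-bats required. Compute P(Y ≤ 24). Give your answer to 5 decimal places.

0.86233

Finishing within 24 at-bats ⇔ at least 4 successes in the first 24. With X ~ Binomial(24, 0.24), P(Y ≤ 24) = 1 − P(X ≤ 3).
  k=0: C(24,0)·0.24^0·0.76^24 = 0.0013789
  k=1: C(24,1)·0.24^1·0.76^23 = 0.0104505
  k=2: C(24,2)·0.24^2·0.76^22 = 0.0379516
  k=3: C(24,3)·0.24^3·0.76^21 = 0.0878880
1 − 0.1376690 = 0.8623310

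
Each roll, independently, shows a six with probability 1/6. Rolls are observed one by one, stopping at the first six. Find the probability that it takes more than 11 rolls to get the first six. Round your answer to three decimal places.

0.135

Y = number of rolls to the first success; geometric, p = 0.166667.
P(Y > 11) = P(first 11 all fail) = (1−p)^11 = 0.13459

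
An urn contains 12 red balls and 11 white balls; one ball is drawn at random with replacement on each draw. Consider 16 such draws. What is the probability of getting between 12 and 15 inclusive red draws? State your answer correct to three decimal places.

X ~ Binomial(16, 0.521739); P(12 ≤ X ≤ 15) = Σ C(16,k) p^k (1−p)^(16−k) over k:
  k=12: C(16,12)·0.521739^12·0.478261^4 = 0.03874
  k=13: C(16,13)·0.521739^13·0.478261^3 = 0.01300
  k=14: C(16,14)·0.521739^14·0.478261^2 = 0.00304
  k=15: C(16,15)·0.521739^15·0.478261^1 = 0.00044
Total = 0.05523

0.055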